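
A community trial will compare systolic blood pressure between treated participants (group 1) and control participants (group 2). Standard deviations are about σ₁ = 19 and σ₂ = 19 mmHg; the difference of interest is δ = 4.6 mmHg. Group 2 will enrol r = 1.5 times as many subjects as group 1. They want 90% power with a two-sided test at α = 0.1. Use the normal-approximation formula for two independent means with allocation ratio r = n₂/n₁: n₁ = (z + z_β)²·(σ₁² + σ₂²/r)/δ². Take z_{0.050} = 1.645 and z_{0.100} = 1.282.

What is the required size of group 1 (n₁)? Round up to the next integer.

n₁ = 244

n₁ = (z_{α/2} + z_β)² · (σ₁² + σ₂²/r) / δ²
   = (1.645 + 1.282)² · (19² + 19²/1.5) / 4.6²
   = 8.5673 · (361 + 240.6667) / 21.16
   = 8.5673 · 601.6667 / 21.16
   = 243.60
Round up → n₁ = 244; n₂ = r·n₁ = 1.5 × 244 = 366.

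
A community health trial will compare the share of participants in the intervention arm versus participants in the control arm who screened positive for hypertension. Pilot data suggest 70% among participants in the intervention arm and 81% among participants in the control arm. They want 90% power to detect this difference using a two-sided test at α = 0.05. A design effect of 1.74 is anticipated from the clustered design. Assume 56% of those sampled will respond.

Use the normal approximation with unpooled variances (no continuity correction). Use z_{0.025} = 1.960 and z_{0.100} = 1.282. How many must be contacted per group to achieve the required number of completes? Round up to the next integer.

n = (z_{α/2} + z_β)² · [p₁(1−p₁) + p₂(1−p₂)] / (p₁ − p₂)²
  = (1.960 + 1.282)² · (0.70·0.30 + 0.81·0.19) / (-0.11)²
  = (3.242)² · (0.2100 + 0.1539) / 0.0121
  = 10.5106 · 0.3639 / 0.0121
  = 316.10
Design effect: 1.74 × 316.10 = 550.01.
Adjust for 56% response: 550.01 / 0.56 = 982.16.
Round up → n = 983 per group.

n = 983 per group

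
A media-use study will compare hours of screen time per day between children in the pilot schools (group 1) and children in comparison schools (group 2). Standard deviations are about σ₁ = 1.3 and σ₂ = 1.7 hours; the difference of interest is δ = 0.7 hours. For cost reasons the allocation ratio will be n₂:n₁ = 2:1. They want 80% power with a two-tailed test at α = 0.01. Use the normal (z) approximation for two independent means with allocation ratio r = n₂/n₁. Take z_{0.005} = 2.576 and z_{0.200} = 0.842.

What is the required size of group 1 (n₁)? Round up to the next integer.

n₁ = (z_{α/2} + z_β)² · (σ₁² + σ₂²/r) / δ²
   = (2.576 + 0.842)² · (1.3² + 1.7²/2) / 0.7²
   = 11.6827 · (1.69 + 1.445) / 0.49
   = 11.6827 · 3.135 / 0.49
   = 74.75
Round up → n₁ = 75; n₂ = r·n₁ = 2 × 75 = 150.

n₁ = 75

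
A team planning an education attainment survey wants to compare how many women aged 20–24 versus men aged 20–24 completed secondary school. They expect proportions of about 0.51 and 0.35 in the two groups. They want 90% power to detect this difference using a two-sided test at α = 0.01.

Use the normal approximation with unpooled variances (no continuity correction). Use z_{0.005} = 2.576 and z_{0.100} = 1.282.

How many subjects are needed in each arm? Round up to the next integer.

n = 278 per group

n = (z_{α/2} + z_β)² · [p₁(1−p₁) + p₂(1−p₂)] / (p₁ − p₂)²
  = (2.576 + 1.282)² · (0.51·0.49 + 0.35·0.65) / (0.16)²
  = (3.858)² · (0.2499 + 0.2275) / 0.0256
  = 14.8842 · 0.4774 / 0.0256
  = 277.57
Round up → n = 278 per group.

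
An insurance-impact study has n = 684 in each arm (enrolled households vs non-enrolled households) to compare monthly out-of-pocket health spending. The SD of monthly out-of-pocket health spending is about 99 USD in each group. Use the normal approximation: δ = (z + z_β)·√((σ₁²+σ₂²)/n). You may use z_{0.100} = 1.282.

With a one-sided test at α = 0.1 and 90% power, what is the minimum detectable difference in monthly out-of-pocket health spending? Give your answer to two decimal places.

Minimum detectable difference ≈ 13.73 USD

δ = (z_α + z_β) · √((σ₁²+σ₂²)/n)
  = (1.282 + 1.282) · √(19602/684)
  = 2.564 · √28.6579
  = 2.564 · 5.3533
  = 13.7259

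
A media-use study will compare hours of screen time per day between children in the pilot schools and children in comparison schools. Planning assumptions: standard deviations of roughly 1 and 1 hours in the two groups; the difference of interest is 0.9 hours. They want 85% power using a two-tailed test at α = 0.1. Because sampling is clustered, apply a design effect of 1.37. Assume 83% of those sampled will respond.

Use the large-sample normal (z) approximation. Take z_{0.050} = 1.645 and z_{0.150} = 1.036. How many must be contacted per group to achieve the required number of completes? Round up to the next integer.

n = 30 per group

n = (z_{α/2} + z_β)² · (σ₁² + σ₂²) / δ²
  = (1.645 + 1.036)² · (1² + 1² = 2) / 0.9²
  = 7.1878 · 2 / 0.81
  = 17.75
Design effect: 1.37 × 17.75 = 24.31.
Adjust for 83% response: 24.31 / 0.83 = 29.29.
Round up → n = 30 per group.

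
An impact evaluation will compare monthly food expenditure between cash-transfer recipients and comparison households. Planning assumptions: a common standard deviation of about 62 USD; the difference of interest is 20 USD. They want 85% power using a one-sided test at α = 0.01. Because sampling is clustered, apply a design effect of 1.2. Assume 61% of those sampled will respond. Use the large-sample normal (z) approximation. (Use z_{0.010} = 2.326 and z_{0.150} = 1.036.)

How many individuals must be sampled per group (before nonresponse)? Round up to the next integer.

n = (z_α + z_β)² · (σ₁² + σ₂²) / δ²
  = (2.326 + 1.036)² · (2·62² = 7688) / 20²
  = 11.3030 · 7688 / 400
  = 217.24
Design effect: 1.2 × 217.24 = 260.69.
Adjust for 61% response: 260.69 / 0.61 = 427.37.
Round up → n = 428 per group.

n = 428 per group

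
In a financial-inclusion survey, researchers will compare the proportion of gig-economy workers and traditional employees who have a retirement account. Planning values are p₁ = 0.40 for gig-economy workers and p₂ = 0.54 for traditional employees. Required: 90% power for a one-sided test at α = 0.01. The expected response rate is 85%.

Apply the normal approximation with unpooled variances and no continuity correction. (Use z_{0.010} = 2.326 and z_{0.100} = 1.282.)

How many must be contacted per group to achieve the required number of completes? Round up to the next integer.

n = (z_α + z_β)² · [p₁(1−p₁) + p₂(1−p₂)] / (p₁ − p₂)²
  = (2.326 + 1.282)² · (0.40·0.60 + 0.54·0.46) / (-0.14)²
  = (3.608)² · (0.2400 + 0.2484) / 0.0196
  = 13.0177 · 0.4884 / 0.0196
  = 324.38
Adjust for 85% response: 324.38 / 0.85 = 381.62.
Round up → n = 382 per group.

n = 382 per group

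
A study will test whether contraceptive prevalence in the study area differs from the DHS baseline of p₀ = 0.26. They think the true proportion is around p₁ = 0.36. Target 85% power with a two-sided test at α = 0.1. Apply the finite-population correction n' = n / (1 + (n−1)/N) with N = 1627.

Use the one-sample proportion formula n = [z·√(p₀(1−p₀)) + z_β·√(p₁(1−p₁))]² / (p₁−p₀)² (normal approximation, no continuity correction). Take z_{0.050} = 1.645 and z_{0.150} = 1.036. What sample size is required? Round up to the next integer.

n = [z_{α/2}·√(p₀q₀) + z_β·√(p₁q₁)]² / (p₁ − p₀)²
  = [1.645·√(0.26·0.74) + 1.036·√(0.36·0.64)]² / (0.10)²
  = [1.645·0.4386 + 1.036·0.4800]² / 0.0100
  = [1.2188]² / 0.0100
  = 148.56
Finite-population correction (N = 1627): 148.56 / (1 + (148.56 − 1)/1627) = 136.20.
Round up → n = 137.

n = 137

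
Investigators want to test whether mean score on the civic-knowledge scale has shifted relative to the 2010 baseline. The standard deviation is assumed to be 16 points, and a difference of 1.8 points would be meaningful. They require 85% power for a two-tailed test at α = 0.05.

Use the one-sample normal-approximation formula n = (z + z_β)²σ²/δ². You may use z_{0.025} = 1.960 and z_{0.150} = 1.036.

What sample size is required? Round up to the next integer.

n = (z_{α/2} + z_β)² · σ² / δ²
  = (1.960 + 1.036)² · 16² / 1.8²
  = 8.9760 · 256 / 3.24
  = 709.22
Round up → n = 710.

n = 710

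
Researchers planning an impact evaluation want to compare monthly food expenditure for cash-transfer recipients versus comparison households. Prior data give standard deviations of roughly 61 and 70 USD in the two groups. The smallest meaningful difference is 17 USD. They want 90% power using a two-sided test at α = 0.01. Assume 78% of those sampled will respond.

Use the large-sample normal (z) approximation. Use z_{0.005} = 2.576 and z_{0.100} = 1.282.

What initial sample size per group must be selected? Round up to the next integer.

n = (z_{α/2} + z_β)² · (σ₁² + σ₂²) / δ²
  = (2.576 + 1.282)² · (61² + 70² = 8621) / 17²
  = 14.8842 · 8621 / 289
  = 444.00
Adjust for 78% response: 444.00 / 0.78 = 569.23.
Round up → n = 570 per group.

n = 570 per group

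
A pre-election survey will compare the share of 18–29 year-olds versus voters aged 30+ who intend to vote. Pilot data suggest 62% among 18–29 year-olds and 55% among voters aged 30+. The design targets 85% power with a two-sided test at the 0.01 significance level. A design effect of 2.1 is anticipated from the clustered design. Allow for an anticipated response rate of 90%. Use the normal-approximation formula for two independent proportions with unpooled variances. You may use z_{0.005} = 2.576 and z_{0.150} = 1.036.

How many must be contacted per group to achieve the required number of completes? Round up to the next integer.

n = (z_{α/2} + z_β)² · [p₁(1−p₁) + p₂(1−p₂)] / (p₁ − p₂)²
  = (2.576 + 1.036)² · (0.62·0.38 + 0.55·0.45) / (0.07)²
  = (3.612)² · (0.2356 + 0.2475) / 0.0049
  = 13.0465 · 0.4831 / 0.0049
  = 1286.28
Design effect: 2.1 × 1286.28 = 2701.19.
Adjust for 90% response: 2701.19 / 0.90 = 3001.33.
Round up → n = 3002 per group.

n = 3002 per group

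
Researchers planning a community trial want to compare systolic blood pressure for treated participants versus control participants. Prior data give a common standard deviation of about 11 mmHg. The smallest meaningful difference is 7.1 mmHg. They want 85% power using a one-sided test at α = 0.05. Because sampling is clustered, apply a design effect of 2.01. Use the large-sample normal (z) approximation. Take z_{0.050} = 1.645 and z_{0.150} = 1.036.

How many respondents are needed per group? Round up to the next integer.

n = 70 per group

n = (z_α + z_β)² · (σ₁² + σ₂²) / δ²
  = (1.645 + 1.036)² · (2·11² = 242) / 7.1²
  = 7.1878 · 242 / 50.41
  = 34.51
Design effect: 2.01 × 34.51 = 69.36.
Round up → n = 70 per group.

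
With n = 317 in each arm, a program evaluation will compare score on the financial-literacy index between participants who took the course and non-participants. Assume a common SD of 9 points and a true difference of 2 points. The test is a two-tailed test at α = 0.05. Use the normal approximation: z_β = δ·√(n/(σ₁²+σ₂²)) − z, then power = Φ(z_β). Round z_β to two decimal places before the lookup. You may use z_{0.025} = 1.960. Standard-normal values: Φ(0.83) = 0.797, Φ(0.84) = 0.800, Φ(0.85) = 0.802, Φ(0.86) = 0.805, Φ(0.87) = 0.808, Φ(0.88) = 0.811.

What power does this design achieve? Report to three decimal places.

z_β = δ·√(n/(σ₁²+σ₂²)) − z_{α/2}
    = 2 · √(317/162) − 1.960
    = 2 · 1.39885 − 1.960
    = 2.7977 − 1.960 = 0.8377 → 0.84
Power = Φ(0.84) = 0.800.

Power ≈ 0.800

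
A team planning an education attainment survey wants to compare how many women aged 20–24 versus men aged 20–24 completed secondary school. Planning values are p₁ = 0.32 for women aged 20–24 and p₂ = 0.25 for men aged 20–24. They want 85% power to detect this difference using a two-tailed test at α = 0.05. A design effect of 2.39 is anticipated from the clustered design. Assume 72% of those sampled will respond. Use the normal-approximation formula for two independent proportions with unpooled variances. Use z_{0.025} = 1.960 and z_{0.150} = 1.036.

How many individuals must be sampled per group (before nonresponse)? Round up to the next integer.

n = (z_{α/2} + z_β)² · [p₁(1−p₁) + p₂(1−p₂)] / (p₁ − p₂)²
  = (1.960 + 1.036)² · (0.32·0.68 + 0.25·0.75) / (0.07)²
  = (2.996)² · (0.2176 + 0.1875) / 0.0049
  = 8.9760 · 0.4051 / 0.0049
  = 742.08
Design effect: 2.39 × 742.08 = 1773.57.
Adjust for 72% response: 1773.57 / 0.72 = 2463.29.
Round up → n = 2464 per group.

n = 2464 per group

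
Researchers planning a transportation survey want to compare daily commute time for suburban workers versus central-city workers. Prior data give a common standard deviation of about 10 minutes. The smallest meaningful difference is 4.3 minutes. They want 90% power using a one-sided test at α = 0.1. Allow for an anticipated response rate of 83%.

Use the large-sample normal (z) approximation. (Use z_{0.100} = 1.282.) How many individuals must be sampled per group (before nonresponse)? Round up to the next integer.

n = (z_α + z_β)² · (σ₁² + σ₂²) / δ²
  = (1.282 + 1.282)² · (2·10² = 200) / 4.3²
  = 6.5741 · 200 / 18.49
  = 71.11
Adjust for 83% response: 71.11 / 0.83 = 85.67.
Round up → n = 86 per group.

n = 86 per group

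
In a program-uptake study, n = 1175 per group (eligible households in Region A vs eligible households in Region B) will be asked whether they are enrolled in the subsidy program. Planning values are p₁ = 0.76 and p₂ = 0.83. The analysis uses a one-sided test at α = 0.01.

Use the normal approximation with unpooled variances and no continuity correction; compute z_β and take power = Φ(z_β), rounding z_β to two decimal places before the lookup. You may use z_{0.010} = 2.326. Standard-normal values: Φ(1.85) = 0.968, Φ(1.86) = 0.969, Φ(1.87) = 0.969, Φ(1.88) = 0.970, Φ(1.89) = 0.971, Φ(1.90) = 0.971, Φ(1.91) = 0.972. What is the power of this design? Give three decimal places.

Power ≈ 0.971

z_β = |p₁−p₂|·√(n/[p₁q₁+p₂q₂]) − z_α
    = 0.07 · √(1175/0.3235) − 2.326
    = 0.07 · 60.2673 − 2.326
    = 4.2187 − 2.326 = 1.8927 → 1.89
Power = Φ(1.89) = 0.971.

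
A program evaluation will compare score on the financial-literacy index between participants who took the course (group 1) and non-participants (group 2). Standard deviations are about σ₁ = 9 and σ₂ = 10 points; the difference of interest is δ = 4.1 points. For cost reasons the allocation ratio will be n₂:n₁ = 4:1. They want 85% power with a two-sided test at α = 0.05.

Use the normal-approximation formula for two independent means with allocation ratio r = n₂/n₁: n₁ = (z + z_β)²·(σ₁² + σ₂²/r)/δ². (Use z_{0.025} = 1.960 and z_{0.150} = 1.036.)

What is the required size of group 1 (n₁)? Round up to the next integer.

n₁ = 57

n₁ = (z_{α/2} + z_β)² · (σ₁² + σ₂²/r) / δ²
   = (1.960 + 1.036)² · (9² + 10²/4) / 4.1²
   = 8.9760 · (81 + 25) / 16.81
   = 8.9760 · 106 / 16.81
   = 56.60
Round up → n₁ = 57; n₂ = r·n₁ = 4 × 57 = 228.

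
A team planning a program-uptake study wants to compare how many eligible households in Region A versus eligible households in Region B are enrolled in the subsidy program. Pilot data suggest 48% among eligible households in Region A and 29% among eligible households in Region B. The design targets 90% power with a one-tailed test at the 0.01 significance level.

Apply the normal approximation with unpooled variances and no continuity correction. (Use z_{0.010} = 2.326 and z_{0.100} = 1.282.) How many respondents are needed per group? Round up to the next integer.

n = (z_α + z_β)² · [p₁(1−p₁) + p₂(1−p₂)] / (p₁ − p₂)²
  = (2.326 + 1.282)² · (0.48·0.52 + 0.29·0.71) / (0.19)²
  = (3.608)² · (0.2496 + 0.2059) / 0.0361
  = 13.0177 · 0.4555 / 0.0361
  = 164.25
Round up → n = 165 per group.

n = 165 per group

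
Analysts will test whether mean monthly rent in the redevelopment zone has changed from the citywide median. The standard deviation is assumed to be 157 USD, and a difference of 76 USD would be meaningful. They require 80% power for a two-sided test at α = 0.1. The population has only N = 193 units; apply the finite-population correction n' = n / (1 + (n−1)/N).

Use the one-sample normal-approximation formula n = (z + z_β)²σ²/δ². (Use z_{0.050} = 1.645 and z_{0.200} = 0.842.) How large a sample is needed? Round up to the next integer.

n = 24

n = (z_{α/2} + z_β)² · σ² / δ²
  = (1.645 + 0.842)² · 157² / 76²
  = 6.1852 · 24649 / 5776
  = 26.40
Finite-population correction (N = 193): 26.40 / (1 + (26.40 − 1)/193) = 23.33.
Round up → n = 24.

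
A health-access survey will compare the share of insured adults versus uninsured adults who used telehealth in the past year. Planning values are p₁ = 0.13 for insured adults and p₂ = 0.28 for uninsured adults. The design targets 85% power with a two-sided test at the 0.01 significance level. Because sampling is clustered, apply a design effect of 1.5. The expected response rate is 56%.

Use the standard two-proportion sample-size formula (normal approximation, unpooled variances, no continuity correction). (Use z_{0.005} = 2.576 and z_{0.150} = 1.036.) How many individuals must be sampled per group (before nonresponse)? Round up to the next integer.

n = 489 per group

n = (z_{α/2} + z_β)² · [p₁(1−p₁) + p₂(1−p₂)] / (p₁ − p₂)²
  = (2.576 + 1.036)² · (0.13·0.87 + 0.28·0.72) / (-0.15)²
  = (3.612)² · (0.1131 + 0.2016) / 0.0225
  = 13.0465 · 0.3147 / 0.0225
  = 182.48
Design effect: 1.5 × 182.48 = 273.72.
Adjust for 56% response: 273.72 / 0.56 = 488.78.
Round up → n = 489 per group.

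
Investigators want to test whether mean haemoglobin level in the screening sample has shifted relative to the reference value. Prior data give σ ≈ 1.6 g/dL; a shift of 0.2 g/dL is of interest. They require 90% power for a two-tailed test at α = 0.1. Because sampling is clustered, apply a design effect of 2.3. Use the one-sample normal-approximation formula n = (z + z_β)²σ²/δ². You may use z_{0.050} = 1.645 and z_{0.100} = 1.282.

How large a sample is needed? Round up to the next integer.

n = 1262

n = (z_{α/2} + z_β)² · σ² / δ²
  = (1.645 + 1.282)² · 1.6² / 0.2²
  = 8.5673 · 2.56 / 0.04
  = 548.31
Design effect: 2.3 × 548.31 = 1261.11.
Round up → n = 1262.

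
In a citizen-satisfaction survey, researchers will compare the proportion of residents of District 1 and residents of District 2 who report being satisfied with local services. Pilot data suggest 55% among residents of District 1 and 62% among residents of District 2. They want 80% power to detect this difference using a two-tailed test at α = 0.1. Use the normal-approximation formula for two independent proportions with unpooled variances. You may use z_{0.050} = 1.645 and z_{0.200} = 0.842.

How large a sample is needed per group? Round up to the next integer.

n = 610 per group

n = (z_{α/2} + z_β)² · [p₁(1−p₁) + p₂(1−p₂)] / (p₁ − p₂)²
  = (1.645 + 0.842)² · (0.55·0.45 + 0.62·0.38) / (-0.07)²
  = (2.487)² · (0.2475 + 0.2356) / 0.0049
  = 6.1852 · 0.4831 / 0.0049
  = 609.81
Round up → n = 610 per group.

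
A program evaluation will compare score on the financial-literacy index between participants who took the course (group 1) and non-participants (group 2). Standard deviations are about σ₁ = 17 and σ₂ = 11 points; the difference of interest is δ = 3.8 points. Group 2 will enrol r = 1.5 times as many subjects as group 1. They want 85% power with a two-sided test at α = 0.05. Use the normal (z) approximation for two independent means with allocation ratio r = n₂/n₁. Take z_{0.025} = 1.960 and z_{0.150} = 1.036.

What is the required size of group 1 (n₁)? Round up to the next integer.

n₁ = (z_{α/2} + z_β)² · (σ₁² + σ₂²/r) / δ²
   = (1.960 + 1.036)² · (17² + 11²/1.5) / 3.8²
   = 8.9760 · (289 + 80.6667) / 14.44
   = 8.9760 · 369.6667 / 14.44
   = 229.79
Round up → n₁ = 230; n₂ = r·n₁ = 1.5 × 230 = 345.

n₁ = 230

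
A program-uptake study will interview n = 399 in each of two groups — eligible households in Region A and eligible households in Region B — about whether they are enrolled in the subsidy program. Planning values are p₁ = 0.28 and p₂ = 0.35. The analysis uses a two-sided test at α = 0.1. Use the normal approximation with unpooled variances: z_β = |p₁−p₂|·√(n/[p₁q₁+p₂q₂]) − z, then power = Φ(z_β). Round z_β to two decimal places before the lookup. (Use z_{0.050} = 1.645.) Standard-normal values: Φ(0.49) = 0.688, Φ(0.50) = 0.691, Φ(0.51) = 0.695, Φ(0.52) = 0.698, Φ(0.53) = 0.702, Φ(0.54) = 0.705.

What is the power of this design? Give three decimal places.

z_β = |p₁−p₂|·√(n/[p₁q₁+p₂q₂]) − z_{α/2}
    = 0.07 · √(399/0.4291) − 1.645
    = 0.07 · 30.4935 − 1.645
    = 2.1345 − 1.645 = 0.4895 → 0.49
Power = Φ(0.49) = 0.688.

Power ≈ 0.688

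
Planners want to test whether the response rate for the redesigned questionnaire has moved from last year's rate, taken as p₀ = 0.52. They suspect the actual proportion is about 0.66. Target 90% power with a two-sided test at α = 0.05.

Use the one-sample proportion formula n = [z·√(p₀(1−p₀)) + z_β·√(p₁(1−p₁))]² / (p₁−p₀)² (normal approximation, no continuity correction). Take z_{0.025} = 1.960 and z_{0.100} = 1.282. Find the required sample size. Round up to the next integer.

n = 129

n = [z_{α/2}·√(p₀q₀) + z_β·√(p₁q₁)]² / (p₁ − p₀)²
  = [1.960·√(0.52·0.48) + 1.282·√(0.66·0.34)]² / (0.14)²
  = [1.960·0.4996 + 1.282·0.4737]² / 0.0196
  = [1.5865]² / 0.0196
  = 128.42
Round up → n = 129.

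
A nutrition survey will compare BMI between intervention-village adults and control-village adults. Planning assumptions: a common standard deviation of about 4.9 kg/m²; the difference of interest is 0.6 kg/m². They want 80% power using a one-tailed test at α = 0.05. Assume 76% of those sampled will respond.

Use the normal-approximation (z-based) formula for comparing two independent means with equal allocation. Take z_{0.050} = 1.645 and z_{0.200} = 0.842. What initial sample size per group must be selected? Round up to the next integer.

n = (z_α + z_β)² · (σ₁² + σ₂²) / δ²
  = (1.645 + 0.842)² · (2·4.9² = 48.02) / 0.6²
  = 6.1852 · 48.02 / 0.36
  = 825.03
Adjust for 76% response: 825.03 / 0.76 = 1085.57.
Round up → n = 1086 per group.

n = 1086 per group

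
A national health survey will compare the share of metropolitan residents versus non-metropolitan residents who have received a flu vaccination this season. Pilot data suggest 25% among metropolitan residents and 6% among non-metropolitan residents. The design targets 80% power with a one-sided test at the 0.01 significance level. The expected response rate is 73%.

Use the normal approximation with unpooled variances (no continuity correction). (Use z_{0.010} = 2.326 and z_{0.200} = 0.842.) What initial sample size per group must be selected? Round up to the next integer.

n = 93 per group

n = (z_α + z_β)² · [p₁(1−p₁) + p₂(1−p₂)] / (p₁ − p₂)²
  = (2.326 + 0.842)² · (0.25·0.75 + 0.06·0.94) / (0.19)²
  = (3.168)² · (0.1875 + 0.0564) / 0.0361
  = 10.0362 · 0.2439 / 0.0361
  = 67.81
Adjust for 73% response: 67.81 / 0.73 = 92.89.
Round up → n = 93 per group.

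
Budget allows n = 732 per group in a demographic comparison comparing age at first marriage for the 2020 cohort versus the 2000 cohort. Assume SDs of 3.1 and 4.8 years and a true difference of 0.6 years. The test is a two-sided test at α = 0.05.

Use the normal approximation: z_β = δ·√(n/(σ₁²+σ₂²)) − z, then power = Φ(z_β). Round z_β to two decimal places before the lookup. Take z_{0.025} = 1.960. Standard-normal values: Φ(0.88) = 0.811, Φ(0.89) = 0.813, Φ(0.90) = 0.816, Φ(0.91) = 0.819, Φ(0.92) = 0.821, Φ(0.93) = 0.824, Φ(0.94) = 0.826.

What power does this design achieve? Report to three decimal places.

Power ≈ 0.811

z_β = δ·√(n/(σ₁²+σ₂²)) − z_{α/2}
    = 0.6 · √(732/32.65) − 1.960
    = 0.6 · 4.73493 − 1.960
    = 2.8410 − 1.960 = 0.8810 → 0.88
Power = Φ(0.88) = 0.811.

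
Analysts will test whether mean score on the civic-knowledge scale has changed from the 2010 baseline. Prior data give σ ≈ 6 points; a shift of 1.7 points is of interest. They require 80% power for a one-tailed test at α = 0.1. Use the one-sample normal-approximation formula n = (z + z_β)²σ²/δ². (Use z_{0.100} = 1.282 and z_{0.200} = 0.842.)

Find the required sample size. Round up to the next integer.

n = 57

n = (z_α + z_β)² · σ² / δ²
  = (1.282 + 0.842)² · 6² / 1.7²
  = 4.5114 · 36 / 2.89
  = 56.20
Round up → n = 57.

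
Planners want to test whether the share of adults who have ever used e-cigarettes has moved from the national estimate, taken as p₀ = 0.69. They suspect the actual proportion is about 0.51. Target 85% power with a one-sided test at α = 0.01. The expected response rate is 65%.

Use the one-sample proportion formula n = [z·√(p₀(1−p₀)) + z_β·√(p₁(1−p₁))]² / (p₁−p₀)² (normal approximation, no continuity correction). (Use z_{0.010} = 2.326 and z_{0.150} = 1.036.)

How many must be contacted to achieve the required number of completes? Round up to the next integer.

n = 121

n = [z_α·√(p₀q₀) + z_β·√(p₁q₁)]² / (p₁ − p₀)²
  = [2.326·√(0.69·0.31) + 1.036·√(0.51·0.49)]² / (-0.18)²
  = [2.326·0.4625 + 1.036·0.4999]² / 0.0324
  = [1.5937]² / 0.0324
  = 78.39
Adjust for 65% response: 78.39 / 0.65 = 120.60.
Round up → n = 121.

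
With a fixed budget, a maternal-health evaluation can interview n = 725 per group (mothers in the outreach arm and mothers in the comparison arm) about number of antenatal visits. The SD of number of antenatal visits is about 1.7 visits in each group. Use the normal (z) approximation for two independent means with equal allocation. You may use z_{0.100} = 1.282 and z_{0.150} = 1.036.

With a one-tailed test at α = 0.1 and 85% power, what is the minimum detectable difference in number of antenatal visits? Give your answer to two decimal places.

Minimum detectable difference ≈ 0.21 visits

δ = (z_α + z_β) · √((σ₁²+σ₂²)/n)
  = (1.282 + 1.036) · √(5.78/725)
  = 2.318 · √0.00797
  = 2.318 · 0.0893
  = 0.2070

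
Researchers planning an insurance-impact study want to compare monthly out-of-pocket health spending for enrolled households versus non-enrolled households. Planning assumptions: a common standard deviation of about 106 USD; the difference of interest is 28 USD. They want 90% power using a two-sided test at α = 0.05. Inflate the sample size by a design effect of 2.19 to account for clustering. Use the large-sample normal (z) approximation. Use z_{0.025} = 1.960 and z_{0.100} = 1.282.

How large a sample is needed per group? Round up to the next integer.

n = 660 per group

n = (z_{α/2} + z_β)² · (σ₁² + σ₂²) / δ²
  = (1.960 + 1.282)² · (2·106² = 22472) / 28²
  = 10.5106 · 22472 / 784
  = 301.27
Design effect: 2.19 × 301.27 = 659.77.
Round up → n = 660 per group.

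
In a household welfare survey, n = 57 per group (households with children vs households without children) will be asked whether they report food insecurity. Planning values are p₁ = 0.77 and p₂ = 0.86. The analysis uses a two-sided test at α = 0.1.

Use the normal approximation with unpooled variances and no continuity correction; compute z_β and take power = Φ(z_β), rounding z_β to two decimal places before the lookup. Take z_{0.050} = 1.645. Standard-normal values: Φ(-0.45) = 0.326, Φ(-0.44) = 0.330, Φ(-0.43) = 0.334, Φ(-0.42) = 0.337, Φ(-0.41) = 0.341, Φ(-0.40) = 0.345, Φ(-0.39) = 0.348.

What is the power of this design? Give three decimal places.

z_β = |p₁−p₂|·√(n/[p₁q₁+p₂q₂]) − z_{α/2}
    = 0.09 · √(57/0.2975) − 1.645
    = 0.09 · 13.8418 − 1.645
    = 1.2458 − 1.645 = -0.3992 → -0.40
Power = Φ(-0.40) = 0.345.

Power ≈ 0.345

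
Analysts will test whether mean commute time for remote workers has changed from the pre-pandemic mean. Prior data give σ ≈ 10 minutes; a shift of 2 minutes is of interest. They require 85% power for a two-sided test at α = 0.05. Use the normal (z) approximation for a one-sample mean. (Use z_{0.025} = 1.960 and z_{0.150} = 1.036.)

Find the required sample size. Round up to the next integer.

n = 225

n = (z_{α/2} + z_β)² · σ² / δ²
  = (1.960 + 1.036)² · 10² / 2²
  = 8.9760 · 100 / 4
  = 224.40
Round up → n = 225.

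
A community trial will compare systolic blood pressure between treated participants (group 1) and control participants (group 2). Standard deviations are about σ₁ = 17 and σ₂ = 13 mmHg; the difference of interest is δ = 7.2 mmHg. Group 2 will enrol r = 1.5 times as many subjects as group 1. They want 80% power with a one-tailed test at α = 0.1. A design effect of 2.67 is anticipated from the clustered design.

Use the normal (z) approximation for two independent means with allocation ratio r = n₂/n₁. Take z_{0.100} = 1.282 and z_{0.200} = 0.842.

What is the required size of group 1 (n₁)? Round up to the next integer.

n₁ = 94

n₁ = (z_α + z_β)² · (σ₁² + σ₂²/r) / δ²
   = (1.282 + 0.842)² · (17² + 13²/1.5) / 7.2²
   = 4.5114 · (289 + 112.6667) / 51.84
   = 4.5114 · 401.6667 / 51.84
   = 34.96
Design effect: 2.67 × 34.96 = 93.33.
Round up → n₁ = 94; n₂ = r·n₁ = 1.5 × 94 = 141.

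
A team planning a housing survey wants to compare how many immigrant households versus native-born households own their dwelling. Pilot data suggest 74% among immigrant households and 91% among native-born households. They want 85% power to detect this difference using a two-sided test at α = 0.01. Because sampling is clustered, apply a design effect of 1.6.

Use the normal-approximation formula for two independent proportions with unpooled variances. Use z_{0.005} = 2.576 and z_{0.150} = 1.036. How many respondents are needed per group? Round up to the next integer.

n = (z_{α/2} + z_β)² · [p₁(1−p₁) + p₂(1−p₂)] / (p₁ − p₂)²
  = (2.576 + 1.036)² · (0.74·0.26 + 0.91·0.09) / (-0.17)²
  = (3.612)² · (0.1924 + 0.0819) / 0.0289
  = 13.0465 · 0.2743 / 0.0289
  = 123.83
Design effect: 1.6 × 123.83 = 198.13.
Round up → n = 199 per group.

n = 199 per group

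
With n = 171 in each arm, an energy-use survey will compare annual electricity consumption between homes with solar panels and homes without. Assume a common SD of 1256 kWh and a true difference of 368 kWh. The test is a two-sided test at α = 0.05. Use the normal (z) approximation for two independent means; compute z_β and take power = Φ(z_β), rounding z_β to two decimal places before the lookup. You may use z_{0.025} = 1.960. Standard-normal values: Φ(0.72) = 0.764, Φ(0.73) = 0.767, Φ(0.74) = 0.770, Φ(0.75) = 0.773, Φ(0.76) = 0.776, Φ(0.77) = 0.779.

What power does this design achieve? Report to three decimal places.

Power ≈ 0.773

z_β = δ·√(n/(σ₁²+σ₂²)) − z_{α/2}
    = 368 · √(171/3155072) − 1.960
    = 368 · 0.00736 − 1.960
    = 2.7092 − 1.960 = 0.7492 → 0.75
Power = Φ(0.75) = 0.773.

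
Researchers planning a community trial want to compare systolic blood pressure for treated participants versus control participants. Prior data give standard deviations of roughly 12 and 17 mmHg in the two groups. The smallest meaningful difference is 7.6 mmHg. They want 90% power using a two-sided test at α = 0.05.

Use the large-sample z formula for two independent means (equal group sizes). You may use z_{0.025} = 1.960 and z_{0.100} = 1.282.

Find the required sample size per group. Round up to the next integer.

n = 79 per group

n = (z_{α/2} + z_β)² · (σ₁² + σ₂²) / δ²
  = (1.960 + 1.282)² · (12² + 17² = 433) / 7.6²
  = 10.5106 · 433 / 57.76
  = 78.79
Round up → n = 79 per group.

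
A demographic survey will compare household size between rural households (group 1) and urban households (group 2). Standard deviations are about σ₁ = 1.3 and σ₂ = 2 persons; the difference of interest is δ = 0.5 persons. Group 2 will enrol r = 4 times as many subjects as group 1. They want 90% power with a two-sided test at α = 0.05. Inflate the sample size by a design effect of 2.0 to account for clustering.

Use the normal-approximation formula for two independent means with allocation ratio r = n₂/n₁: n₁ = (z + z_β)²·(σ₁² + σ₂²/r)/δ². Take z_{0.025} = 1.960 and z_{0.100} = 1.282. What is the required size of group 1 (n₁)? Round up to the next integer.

n₁ = 227

n₁ = (z_{α/2} + z_β)² · (σ₁² + σ₂²/r) / δ²
   = (1.960 + 1.282)² · (1.3² + 2²/4) / 0.5²
   = 10.5106 · (1.69 + 1) / 0.25
   = 10.5106 · 2.69 / 0.25
   = 113.09
Design effect: 2.0 × 113.09 = 226.19.
Round up → n₁ = 227; n₂ = r·n₁ = 4 × 227 = 908.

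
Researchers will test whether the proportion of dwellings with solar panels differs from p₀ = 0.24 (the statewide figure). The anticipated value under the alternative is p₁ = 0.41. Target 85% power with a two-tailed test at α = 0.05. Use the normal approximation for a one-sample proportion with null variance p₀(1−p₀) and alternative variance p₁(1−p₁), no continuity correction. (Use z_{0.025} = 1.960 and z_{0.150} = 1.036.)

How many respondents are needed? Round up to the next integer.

n = [z_{α/2}·√(p₀q₀) + z_β·√(p₁q₁)]² / (p₁ − p₀)²
  = [1.960·√(0.24·0.76) + 1.036·√(0.41·0.59)]² / (0.17)²
  = [1.960·0.4271 + 1.036·0.4918]² / 0.0289
  = [1.3466]² / 0.0289
  = 62.75
Round up → n = 63.

n = 63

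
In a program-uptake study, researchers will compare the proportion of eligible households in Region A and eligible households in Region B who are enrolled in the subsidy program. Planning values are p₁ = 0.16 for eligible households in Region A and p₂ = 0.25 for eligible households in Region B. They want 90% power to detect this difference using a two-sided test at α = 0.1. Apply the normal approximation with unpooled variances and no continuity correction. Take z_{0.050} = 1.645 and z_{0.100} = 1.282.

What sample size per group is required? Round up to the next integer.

n = 341 per group

n = (z_{α/2} + z_β)² · [p₁(1−p₁) + p₂(1−p₂)] / (p₁ − p₂)²
  = (1.645 + 1.282)² · (0.16·0.84 + 0.25·0.75) / (-0.09)²
  = (2.927)² · (0.1344 + 0.1875) / 0.0081
  = 8.5673 · 0.3219 / 0.0081
  = 340.47
Round up → n = 341 per group.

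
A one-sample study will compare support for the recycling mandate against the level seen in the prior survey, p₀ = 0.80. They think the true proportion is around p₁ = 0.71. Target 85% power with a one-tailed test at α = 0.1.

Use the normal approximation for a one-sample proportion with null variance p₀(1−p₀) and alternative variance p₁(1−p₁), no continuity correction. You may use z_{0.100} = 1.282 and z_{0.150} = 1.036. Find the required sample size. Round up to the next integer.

n = [z_α·√(p₀q₀) + z_β·√(p₁q₁)]² / (p₁ − p₀)²
  = [1.282·√(0.80·0.20) + 1.036·√(0.71·0.29)]² / (-0.09)²
  = [1.282·0.4000 + 1.036·0.4538]² / 0.0081
  = [0.9829]² / 0.0081
  = 119.27
Round up → n = 120.

n = 120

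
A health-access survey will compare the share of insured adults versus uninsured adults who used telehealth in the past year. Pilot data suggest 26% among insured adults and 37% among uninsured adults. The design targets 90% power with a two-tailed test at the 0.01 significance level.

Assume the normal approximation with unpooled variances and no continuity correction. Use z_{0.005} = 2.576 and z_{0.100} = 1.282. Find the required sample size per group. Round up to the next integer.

n = (z_{α/2} + z_β)² · [p₁(1−p₁) + p₂(1−p₂)] / (p₁ − p₂)²
  = (2.576 + 1.282)² · (0.26·0.74 + 0.37·0.63) / (-0.11)²
  = (3.858)² · (0.1924 + 0.2331) / 0.0121
  = 14.8842 · 0.4255 / 0.0121
  = 523.41
Round up → n = 524 per group.

n = 524 per group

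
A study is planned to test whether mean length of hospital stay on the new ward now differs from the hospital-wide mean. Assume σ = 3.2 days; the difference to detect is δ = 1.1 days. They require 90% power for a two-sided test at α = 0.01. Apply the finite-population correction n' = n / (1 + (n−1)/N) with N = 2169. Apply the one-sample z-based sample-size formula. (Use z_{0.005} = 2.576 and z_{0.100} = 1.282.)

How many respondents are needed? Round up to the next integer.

n = 120

n = (z_{α/2} + z_β)² · σ² / δ²
  = (2.576 + 1.282)² · 3.2² / 1.1²
  = 14.8842 · 10.24 / 1.21
  = 125.96
Finite-population correction (N = 2169): 125.96 / (1 + (125.96 − 1)/2169) = 119.10.
Round up → n = 120.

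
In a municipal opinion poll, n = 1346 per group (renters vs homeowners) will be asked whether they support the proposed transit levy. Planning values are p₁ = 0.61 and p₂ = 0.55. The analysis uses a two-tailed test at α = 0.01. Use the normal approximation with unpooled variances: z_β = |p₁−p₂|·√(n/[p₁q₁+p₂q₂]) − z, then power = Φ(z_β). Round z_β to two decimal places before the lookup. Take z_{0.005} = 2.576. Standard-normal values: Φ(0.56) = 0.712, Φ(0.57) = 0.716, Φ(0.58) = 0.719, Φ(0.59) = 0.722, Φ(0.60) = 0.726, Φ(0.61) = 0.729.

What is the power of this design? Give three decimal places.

Power ≈ 0.719

z_β = |p₁−p₂|·√(n/[p₁q₁+p₂q₂]) − z_{α/2}
    = 0.06 · √(1346/0.4854) − 2.576
    = 0.06 · 52.6590 − 2.576
    = 3.1595 − 2.576 = 0.5835 → 0.58
Power = Φ(0.58) = 0.719.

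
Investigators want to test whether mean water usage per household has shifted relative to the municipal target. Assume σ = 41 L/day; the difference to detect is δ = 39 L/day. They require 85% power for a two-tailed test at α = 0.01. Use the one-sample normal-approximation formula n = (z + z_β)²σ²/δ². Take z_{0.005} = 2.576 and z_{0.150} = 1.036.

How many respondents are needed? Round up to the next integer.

n = 15

n = (z_{α/2} + z_β)² · σ² / δ²
  = (2.576 + 1.036)² · 41² / 39²
  = 13.0465 · 1681 / 1521
  = 14.42
Round up → n = 15.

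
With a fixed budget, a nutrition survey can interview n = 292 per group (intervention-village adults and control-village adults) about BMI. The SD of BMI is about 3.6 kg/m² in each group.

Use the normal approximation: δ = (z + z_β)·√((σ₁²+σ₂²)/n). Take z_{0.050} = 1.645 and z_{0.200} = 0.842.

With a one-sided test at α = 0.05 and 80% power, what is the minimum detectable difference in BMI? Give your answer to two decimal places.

Minimum detectable difference ≈ 0.74 kg/m²

δ = (z_α + z_β) · √((σ₁²+σ₂²)/n)
  = (1.645 + 0.842) · √(25.92/292)
  = 2.487 · √0.08877
  = 2.487 · 0.2979
  = 0.7410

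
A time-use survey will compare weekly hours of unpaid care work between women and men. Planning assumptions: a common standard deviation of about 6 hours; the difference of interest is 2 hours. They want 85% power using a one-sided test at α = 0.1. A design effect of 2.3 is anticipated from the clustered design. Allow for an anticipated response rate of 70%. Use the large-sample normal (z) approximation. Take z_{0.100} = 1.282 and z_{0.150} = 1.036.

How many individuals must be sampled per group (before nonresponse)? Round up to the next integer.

n = 318 per group

n = (z_α + z_β)² · (σ₁² + σ₂²) / δ²
  = (1.282 + 1.036)² · (2·6² = 72) / 2²
  = 5.3731 · 72 / 4
  = 96.72
Design effect: 2.3 × 96.72 = 222.45.
Adjust for 70% response: 222.45 / 0.70 = 317.78.
Round up → n = 318 per group.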